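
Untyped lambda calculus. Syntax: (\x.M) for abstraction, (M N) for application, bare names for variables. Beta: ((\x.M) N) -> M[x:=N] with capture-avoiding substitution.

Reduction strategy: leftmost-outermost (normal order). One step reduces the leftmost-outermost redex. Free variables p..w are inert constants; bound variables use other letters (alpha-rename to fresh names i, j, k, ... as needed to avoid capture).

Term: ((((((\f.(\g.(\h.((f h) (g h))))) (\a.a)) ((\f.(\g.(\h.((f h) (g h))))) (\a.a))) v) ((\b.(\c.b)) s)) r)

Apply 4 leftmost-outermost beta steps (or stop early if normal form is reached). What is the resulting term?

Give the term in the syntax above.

Answer: (((v (((\f.(\g.(\h.((f h) (g h))))) (\a.a)) v)) ((\b.(\c.b)) s)) r)

Derivation:
Step 0: ((((((\f.(\g.(\h.((f h) (g h))))) (\a.a)) ((\f.(\g.(\h.((f h) (g h))))) (\a.a))) v) ((\b.(\c.b)) s)) r)
Step 1: (((((\g.(\h.(((\a.a) h) (g h)))) ((\f.(\g.(\h.((f h) (g h))))) (\a.a))) v) ((\b.(\c.b)) s)) r)
Step 2: ((((\h.(((\a.a) h) (((\f.(\g.(\h.((f h) (g h))))) (\a.a)) h))) v) ((\b.(\c.b)) s)) r)
Step 3: (((((\a.a) v) (((\f.(\g.(\h.((f h) (g h))))) (\a.a)) v)) ((\b.(\c.b)) s)) r)
Step 4: (((v (((\f.(\g.(\h.((f h) (g h))))) (\a.a)) v)) ((\b.(\c.b)) s)) r)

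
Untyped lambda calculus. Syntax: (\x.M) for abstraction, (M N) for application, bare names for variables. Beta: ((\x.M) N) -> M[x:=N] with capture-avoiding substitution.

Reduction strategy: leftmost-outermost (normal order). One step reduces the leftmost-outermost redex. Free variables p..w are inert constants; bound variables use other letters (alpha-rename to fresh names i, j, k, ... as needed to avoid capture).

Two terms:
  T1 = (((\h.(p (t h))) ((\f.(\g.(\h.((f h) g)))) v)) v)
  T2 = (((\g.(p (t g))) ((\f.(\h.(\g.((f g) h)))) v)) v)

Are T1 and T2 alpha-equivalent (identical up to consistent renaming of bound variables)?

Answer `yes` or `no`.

Answer: yes

Derivation:
Term 1: (((\h.(p (t h))) ((\f.(\g.(\h.((f h) g)))) v)) v)
Term 2: (((\g.(p (t g))) ((\f.(\h.(\g.((f g) h)))) v)) v)
Alpha-equivalence: compare structure up to binder renaming.
Result: True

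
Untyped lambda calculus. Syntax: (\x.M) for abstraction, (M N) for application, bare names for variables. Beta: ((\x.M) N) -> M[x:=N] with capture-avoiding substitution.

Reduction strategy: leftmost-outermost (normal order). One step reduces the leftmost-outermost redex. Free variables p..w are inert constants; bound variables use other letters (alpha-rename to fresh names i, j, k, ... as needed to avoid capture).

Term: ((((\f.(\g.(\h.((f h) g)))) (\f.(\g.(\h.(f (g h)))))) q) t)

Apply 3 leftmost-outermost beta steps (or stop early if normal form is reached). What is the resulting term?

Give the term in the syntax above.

Answer: (((\f.(\g.(\h.(f (g h))))) t) q)

Derivation:
Step 0: ((((\f.(\g.(\h.((f h) g)))) (\f.(\g.(\h.(f (g h)))))) q) t)
Step 1: (((\g.(\h.(((\f.(\g.(\h.(f (g h))))) h) g))) q) t)
Step 2: ((\h.(((\f.(\g.(\h.(f (g h))))) h) q)) t)
Step 3: (((\f.(\g.(\h.(f (g h))))) t) q)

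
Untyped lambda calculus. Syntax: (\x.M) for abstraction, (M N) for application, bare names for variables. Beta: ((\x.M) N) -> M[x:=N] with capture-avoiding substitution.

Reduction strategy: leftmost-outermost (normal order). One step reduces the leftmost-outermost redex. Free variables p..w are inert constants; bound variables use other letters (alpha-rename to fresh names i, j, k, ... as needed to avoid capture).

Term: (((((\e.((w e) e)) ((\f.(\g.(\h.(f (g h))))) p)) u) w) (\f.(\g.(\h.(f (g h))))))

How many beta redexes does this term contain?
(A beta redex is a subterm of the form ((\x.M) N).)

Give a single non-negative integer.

Answer: 2

Derivation:
Term: (((((\e.((w e) e)) ((\f.(\g.(\h.(f (g h))))) p)) u) w) (\f.(\g.(\h.(f (g h))))))
  Redex: ((\e.((w e) e)) ((\f.(\g.(\h.(f (g h))))) p))
  Redex: ((\f.(\g.(\h.(f (g h))))) p)
Total redexes: 2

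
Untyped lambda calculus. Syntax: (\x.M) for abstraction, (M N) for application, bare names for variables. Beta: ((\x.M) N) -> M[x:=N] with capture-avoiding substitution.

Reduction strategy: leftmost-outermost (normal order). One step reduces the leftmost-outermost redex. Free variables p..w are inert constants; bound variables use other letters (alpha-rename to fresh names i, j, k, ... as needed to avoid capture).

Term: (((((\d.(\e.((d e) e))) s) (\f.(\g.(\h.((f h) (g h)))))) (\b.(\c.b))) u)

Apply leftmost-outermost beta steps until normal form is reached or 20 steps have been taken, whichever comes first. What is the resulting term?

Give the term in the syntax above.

Step 0: (((((\d.(\e.((d e) e))) s) (\f.(\g.(\h.((f h) (g h)))))) (\b.(\c.b))) u)
Step 1: ((((\e.((s e) e)) (\f.(\g.(\h.((f h) (g h)))))) (\b.(\c.b))) u)
Step 2: ((((s (\f.(\g.(\h.((f h) (g h)))))) (\f.(\g.(\h.((f h) (g h)))))) (\b.(\c.b))) u)

Answer: ((((s (\f.(\g.(\h.((f h) (g h)))))) (\f.(\g.(\h.((f h) (g h)))))) (\b.(\c.b))) u)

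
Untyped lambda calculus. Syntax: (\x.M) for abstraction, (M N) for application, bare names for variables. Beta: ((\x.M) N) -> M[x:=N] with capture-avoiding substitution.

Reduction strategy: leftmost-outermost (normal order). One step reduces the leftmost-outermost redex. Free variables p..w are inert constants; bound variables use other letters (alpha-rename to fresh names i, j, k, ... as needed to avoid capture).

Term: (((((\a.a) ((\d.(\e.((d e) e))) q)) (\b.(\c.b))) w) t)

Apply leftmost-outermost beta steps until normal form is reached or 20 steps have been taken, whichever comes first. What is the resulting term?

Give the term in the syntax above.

Answer: ((((q (\b.(\c.b))) (\b.(\c.b))) w) t)

Derivation:
Step 0: (((((\a.a) ((\d.(\e.((d e) e))) q)) (\b.(\c.b))) w) t)
Step 1: (((((\d.(\e.((d e) e))) q) (\b.(\c.b))) w) t)
Step 2: ((((\e.((q e) e)) (\b.(\c.b))) w) t)
Step 3: ((((q (\b.(\c.b))) (\b.(\c.b))) w) t)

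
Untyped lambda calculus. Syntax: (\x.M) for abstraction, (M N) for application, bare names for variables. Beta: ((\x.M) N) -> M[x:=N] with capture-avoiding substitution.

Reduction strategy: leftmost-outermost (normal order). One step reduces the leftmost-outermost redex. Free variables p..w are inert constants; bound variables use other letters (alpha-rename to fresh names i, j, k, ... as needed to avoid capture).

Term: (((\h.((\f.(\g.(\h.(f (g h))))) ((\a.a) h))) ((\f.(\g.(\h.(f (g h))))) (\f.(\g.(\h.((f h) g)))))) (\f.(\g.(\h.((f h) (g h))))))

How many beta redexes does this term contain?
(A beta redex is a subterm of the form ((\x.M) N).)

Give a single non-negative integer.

Term: (((\h.((\f.(\g.(\h.(f (g h))))) ((\a.a) h))) ((\f.(\g.(\h.(f (g h))))) (\f.(\g.(\h.((f h) g)))))) (\f.(\g.(\h.((f h) (g h))))))
  Redex: ((\h.((\f.(\g.(\h.(f (g h))))) ((\a.a) h))) ((\f.(\g.(\h.(f (g h))))) (\f.(\g.(\h.((f h) g))))))
  Redex: ((\f.(\g.(\h.(f (g h))))) ((\a.a) h))
  Redex: ((\a.a) h)
  Redex: ((\f.(\g.(\h.(f (g h))))) (\f.(\g.(\h.((f h) g)))))
Total redexes: 4

Answer: 4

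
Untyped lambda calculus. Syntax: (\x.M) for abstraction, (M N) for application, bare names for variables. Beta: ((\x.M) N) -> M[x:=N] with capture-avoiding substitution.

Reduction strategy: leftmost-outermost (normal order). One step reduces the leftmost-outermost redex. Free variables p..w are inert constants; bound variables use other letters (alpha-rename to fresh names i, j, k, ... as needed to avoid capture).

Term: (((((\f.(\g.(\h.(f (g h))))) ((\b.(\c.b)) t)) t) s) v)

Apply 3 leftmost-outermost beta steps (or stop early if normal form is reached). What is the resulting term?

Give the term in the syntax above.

Answer: ((((\b.(\c.b)) t) (t s)) v)

Derivation:
Step 0: (((((\f.(\g.(\h.(f (g h))))) ((\b.(\c.b)) t)) t) s) v)
Step 1: ((((\g.(\h.(((\b.(\c.b)) t) (g h)))) t) s) v)
Step 2: (((\h.(((\b.(\c.b)) t) (t h))) s) v)
Step 3: ((((\b.(\c.b)) t) (t s)) v)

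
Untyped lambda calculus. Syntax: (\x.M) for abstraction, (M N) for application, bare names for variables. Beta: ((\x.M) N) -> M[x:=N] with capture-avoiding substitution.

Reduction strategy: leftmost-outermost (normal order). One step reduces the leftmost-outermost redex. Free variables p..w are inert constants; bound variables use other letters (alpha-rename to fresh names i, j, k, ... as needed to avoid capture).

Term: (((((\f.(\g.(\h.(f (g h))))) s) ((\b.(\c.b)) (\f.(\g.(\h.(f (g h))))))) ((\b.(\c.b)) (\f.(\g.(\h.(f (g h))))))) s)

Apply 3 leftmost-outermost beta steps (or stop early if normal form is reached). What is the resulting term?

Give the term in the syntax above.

Answer: ((s (((\b.(\c.b)) (\f.(\g.(\h.(f (g h)))))) ((\b.(\c.b)) (\f.(\g.(\h.(f (g h)))))))) s)

Derivation:
Step 0: (((((\f.(\g.(\h.(f (g h))))) s) ((\b.(\c.b)) (\f.(\g.(\h.(f (g h))))))) ((\b.(\c.b)) (\f.(\g.(\h.(f (g h))))))) s)
Step 1: ((((\g.(\h.(s (g h)))) ((\b.(\c.b)) (\f.(\g.(\h.(f (g h))))))) ((\b.(\c.b)) (\f.(\g.(\h.(f (g h))))))) s)
Step 2: (((\h.(s (((\b.(\c.b)) (\f.(\g.(\h.(f (g h)))))) h))) ((\b.(\c.b)) (\f.(\g.(\h.(f (g h))))))) s)
Step 3: ((s (((\b.(\c.b)) (\f.(\g.(\h.(f (g h)))))) ((\b.(\c.b)) (\f.(\g.(\h.(f (g h)))))))) s)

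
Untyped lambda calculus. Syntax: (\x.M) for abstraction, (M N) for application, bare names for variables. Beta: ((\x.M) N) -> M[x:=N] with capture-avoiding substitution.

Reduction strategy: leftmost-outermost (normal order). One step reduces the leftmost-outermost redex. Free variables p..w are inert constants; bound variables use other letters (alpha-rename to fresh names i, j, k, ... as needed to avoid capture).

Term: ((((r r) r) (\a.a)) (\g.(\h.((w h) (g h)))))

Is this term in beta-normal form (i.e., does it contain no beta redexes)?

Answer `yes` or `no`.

Term: ((((r r) r) (\a.a)) (\g.(\h.((w h) (g h)))))
No beta redexes found.

Answer: yes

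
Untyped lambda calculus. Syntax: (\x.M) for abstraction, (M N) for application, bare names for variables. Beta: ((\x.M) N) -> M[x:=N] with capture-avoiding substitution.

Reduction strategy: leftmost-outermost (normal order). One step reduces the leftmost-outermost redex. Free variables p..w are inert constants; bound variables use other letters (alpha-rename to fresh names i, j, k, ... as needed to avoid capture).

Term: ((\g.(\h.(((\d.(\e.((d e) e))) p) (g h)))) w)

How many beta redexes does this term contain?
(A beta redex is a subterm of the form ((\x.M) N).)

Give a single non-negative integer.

Answer: 2

Derivation:
Term: ((\g.(\h.(((\d.(\e.((d e) e))) p) (g h)))) w)
  Redex: ((\g.(\h.(((\d.(\e.((d e) e))) p) (g h)))) w)
  Redex: ((\d.(\e.((d e) e))) p)
Total redexes: 2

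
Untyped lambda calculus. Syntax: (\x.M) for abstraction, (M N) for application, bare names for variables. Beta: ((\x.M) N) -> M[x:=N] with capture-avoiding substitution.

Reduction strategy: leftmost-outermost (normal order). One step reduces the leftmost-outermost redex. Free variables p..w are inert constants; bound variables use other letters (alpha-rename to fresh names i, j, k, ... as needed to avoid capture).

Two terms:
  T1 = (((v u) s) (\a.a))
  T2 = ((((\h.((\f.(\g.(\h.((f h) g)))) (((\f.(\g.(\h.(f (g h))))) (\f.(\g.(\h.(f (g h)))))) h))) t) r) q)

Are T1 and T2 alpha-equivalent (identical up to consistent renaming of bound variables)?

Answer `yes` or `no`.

Term 1: (((v u) s) (\a.a))
Term 2: ((((\h.((\f.(\g.(\h.((f h) g)))) (((\f.(\g.(\h.(f (g h))))) (\f.(\g.(\h.(f (g h)))))) h))) t) r) q)
Alpha-equivalence: compare structure up to binder renaming.
Result: False

Answer: no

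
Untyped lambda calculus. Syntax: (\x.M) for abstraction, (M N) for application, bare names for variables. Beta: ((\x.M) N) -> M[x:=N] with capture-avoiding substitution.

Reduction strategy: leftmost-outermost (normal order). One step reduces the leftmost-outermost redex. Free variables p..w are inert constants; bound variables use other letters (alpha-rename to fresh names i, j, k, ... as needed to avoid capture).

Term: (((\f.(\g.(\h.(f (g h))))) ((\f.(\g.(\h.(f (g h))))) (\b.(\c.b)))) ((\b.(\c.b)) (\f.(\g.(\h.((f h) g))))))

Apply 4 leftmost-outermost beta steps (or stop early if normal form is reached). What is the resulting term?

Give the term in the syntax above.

Answer: (\h.(\i.((\b.(\c.b)) ((((\b.(\c.b)) (\f.(\g.(\h.((f h) g))))) h) i))))

Derivation:
Step 0: (((\f.(\g.(\h.(f (g h))))) ((\f.(\g.(\h.(f (g h))))) (\b.(\c.b)))) ((\b.(\c.b)) (\f.(\g.(\h.((f h) g))))))
Step 1: ((\g.(\h.(((\f.(\g.(\h.(f (g h))))) (\b.(\c.b))) (g h)))) ((\b.(\c.b)) (\f.(\g.(\h.((f h) g))))))
Step 2: (\h.(((\f.(\g.(\h.(f (g h))))) (\b.(\c.b))) (((\b.(\c.b)) (\f.(\g.(\h.((f h) g))))) h)))
Step 3: (\h.((\g.(\h.((\b.(\c.b)) (g h)))) (((\b.(\c.b)) (\f.(\g.(\h.((f h) g))))) h)))
Step 4: (\h.(\i.((\b.(\c.b)) ((((\b.(\c.b)) (\f.(\g.(\h.((f h) g))))) h) i))))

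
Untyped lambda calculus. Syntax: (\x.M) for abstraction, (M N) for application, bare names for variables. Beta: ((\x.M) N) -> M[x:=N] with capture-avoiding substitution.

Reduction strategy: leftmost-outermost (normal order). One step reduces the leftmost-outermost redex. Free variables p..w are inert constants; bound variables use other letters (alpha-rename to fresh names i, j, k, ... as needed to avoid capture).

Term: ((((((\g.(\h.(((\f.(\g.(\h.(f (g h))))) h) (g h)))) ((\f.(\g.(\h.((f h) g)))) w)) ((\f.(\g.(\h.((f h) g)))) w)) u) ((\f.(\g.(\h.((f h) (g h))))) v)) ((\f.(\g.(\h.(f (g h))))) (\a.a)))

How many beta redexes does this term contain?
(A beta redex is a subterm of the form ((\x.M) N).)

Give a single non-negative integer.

Term: ((((((\g.(\h.(((\f.(\g.(\h.(f (g h))))) h) (g h)))) ((\f.(\g.(\h.((f h) g)))) w)) ((\f.(\g.(\h.((f h) g)))) w)) u) ((\f.(\g.(\h.((f h) (g h))))) v)) ((\f.(\g.(\h.(f (g h))))) (\a.a)))
  Redex: ((\g.(\h.(((\f.(\g.(\h.(f (g h))))) h) (g h)))) ((\f.(\g.(\h.((f h) g)))) w))
  Redex: ((\f.(\g.(\h.(f (g h))))) h)
  Redex: ((\f.(\g.(\h.((f h) g)))) w)
  Redex: ((\f.(\g.(\h.((f h) g)))) w)
  Redex: ((\f.(\g.(\h.((f h) (g h))))) v)
  Redex: ((\f.(\g.(\h.(f (g h))))) (\a.a))
Total redexes: 6

Answer: 6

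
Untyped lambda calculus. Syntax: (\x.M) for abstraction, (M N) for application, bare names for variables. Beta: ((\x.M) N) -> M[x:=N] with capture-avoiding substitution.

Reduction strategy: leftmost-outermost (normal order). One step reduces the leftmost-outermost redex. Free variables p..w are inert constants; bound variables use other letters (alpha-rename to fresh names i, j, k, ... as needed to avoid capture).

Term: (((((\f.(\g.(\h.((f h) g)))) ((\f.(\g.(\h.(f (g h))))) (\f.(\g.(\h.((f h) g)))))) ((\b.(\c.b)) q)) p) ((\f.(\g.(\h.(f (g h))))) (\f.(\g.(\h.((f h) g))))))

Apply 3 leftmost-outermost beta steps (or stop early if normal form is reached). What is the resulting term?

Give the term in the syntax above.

Answer: (((((\f.(\g.(\h.(f (g h))))) (\f.(\g.(\h.((f h) g))))) p) ((\b.(\c.b)) q)) ((\f.(\g.(\h.(f (g h))))) (\f.(\g.(\h.((f h) g))))))

Derivation:
Step 0: (((((\f.(\g.(\h.((f h) g)))) ((\f.(\g.(\h.(f (g h))))) (\f.(\g.(\h.((f h) g)))))) ((\b.(\c.b)) q)) p) ((\f.(\g.(\h.(f (g h))))) (\f.(\g.(\h.((f h) g))))))
Step 1: ((((\g.(\h.((((\f.(\g.(\h.(f (g h))))) (\f.(\g.(\h.((f h) g))))) h) g))) ((\b.(\c.b)) q)) p) ((\f.(\g.(\h.(f (g h))))) (\f.(\g.(\h.((f h) g))))))
Step 2: (((\h.((((\f.(\g.(\h.(f (g h))))) (\f.(\g.(\h.((f h) g))))) h) ((\b.(\c.b)) q))) p) ((\f.(\g.(\h.(f (g h))))) (\f.(\g.(\h.((f h) g))))))
Step 3: (((((\f.(\g.(\h.(f (g h))))) (\f.(\g.(\h.((f h) g))))) p) ((\b.(\c.b)) q)) ((\f.(\g.(\h.(f (g h))))) (\f.(\g.(\h.((f h) g))))))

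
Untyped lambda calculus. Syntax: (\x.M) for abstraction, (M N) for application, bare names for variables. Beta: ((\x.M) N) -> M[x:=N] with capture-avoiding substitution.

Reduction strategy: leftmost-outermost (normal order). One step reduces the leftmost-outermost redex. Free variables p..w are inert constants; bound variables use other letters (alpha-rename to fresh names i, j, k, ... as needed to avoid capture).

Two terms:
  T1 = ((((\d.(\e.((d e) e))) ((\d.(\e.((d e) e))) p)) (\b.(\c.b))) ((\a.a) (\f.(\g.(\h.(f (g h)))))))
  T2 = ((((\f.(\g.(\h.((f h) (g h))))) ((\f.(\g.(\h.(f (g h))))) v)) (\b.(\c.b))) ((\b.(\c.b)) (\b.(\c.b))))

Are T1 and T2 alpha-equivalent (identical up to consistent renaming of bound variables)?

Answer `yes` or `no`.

Term 1: ((((\d.(\e.((d e) e))) ((\d.(\e.((d e) e))) p)) (\b.(\c.b))) ((\a.a) (\f.(\g.(\h.(f (g h)))))))
Term 2: ((((\f.(\g.(\h.((f h) (g h))))) ((\f.(\g.(\h.(f (g h))))) v)) (\b.(\c.b))) ((\b.(\c.b)) (\b.(\c.b))))
Alpha-equivalence: compare structure up to binder renaming.
Result: False

Answer: no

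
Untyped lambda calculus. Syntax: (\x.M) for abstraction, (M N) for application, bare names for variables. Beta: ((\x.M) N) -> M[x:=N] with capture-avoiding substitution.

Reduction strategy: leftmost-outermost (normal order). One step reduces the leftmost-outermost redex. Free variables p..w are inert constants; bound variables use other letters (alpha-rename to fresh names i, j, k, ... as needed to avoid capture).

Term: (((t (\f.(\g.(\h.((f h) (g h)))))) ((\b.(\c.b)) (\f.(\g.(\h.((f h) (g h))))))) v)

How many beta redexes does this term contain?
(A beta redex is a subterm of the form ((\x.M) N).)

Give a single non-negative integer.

Term: (((t (\f.(\g.(\h.((f h) (g h)))))) ((\b.(\c.b)) (\f.(\g.(\h.((f h) (g h))))))) v)
  Redex: ((\b.(\c.b)) (\f.(\g.(\h.((f h) (g h))))))
Total redexes: 1

Answer: 1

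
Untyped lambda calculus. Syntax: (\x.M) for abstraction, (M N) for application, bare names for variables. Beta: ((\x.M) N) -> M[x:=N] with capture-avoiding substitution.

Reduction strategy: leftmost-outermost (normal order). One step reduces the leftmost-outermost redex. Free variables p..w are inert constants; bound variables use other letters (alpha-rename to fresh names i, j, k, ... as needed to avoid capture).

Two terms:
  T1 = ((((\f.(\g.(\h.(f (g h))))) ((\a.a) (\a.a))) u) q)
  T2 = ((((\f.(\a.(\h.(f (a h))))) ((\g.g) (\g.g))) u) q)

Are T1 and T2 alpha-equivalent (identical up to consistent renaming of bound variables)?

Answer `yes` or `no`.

Answer: yes

Derivation:
Term 1: ((((\f.(\g.(\h.(f (g h))))) ((\a.a) (\a.a))) u) q)
Term 2: ((((\f.(\a.(\h.(f (a h))))) ((\g.g) (\g.g))) u) q)
Alpha-equivalence: compare structure up to binder renaming.
Result: True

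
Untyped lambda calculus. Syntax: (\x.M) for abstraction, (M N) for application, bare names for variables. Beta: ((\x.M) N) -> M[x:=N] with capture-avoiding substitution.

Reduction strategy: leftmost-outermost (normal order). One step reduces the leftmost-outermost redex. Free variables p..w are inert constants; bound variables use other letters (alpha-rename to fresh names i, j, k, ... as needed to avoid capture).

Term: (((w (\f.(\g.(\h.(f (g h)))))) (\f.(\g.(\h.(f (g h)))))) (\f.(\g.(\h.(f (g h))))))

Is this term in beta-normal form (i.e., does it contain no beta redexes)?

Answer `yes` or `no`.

Term: (((w (\f.(\g.(\h.(f (g h)))))) (\f.(\g.(\h.(f (g h)))))) (\f.(\g.(\h.(f (g h))))))
No beta redexes found.

Answer: yes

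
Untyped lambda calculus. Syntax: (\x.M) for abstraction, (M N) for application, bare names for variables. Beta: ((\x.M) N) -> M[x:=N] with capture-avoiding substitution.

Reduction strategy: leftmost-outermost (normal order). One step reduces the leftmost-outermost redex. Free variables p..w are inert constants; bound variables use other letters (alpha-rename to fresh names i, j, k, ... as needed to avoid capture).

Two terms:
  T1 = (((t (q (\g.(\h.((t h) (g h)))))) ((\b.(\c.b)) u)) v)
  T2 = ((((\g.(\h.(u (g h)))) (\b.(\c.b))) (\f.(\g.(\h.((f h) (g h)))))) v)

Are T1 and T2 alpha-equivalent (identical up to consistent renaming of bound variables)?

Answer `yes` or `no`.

Term 1: (((t (q (\g.(\h.((t h) (g h)))))) ((\b.(\c.b)) u)) v)
Term 2: ((((\g.(\h.(u (g h)))) (\b.(\c.b))) (\f.(\g.(\h.((f h) (g h)))))) v)
Alpha-equivalence: compare structure up to binder renaming.
Result: False

Answer: no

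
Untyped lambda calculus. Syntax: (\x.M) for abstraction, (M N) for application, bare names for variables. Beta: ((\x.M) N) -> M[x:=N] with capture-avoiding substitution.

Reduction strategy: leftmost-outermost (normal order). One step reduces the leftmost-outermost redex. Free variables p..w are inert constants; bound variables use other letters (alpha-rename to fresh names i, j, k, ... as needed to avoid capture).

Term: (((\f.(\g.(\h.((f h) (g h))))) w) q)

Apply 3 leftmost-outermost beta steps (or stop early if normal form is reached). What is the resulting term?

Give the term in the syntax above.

Answer: (\h.((w h) (q h)))

Derivation:
Step 0: (((\f.(\g.(\h.((f h) (g h))))) w) q)
Step 1: ((\g.(\h.((w h) (g h)))) q)
Step 2: (\h.((w h) (q h)))
Step 3: (normal form reached)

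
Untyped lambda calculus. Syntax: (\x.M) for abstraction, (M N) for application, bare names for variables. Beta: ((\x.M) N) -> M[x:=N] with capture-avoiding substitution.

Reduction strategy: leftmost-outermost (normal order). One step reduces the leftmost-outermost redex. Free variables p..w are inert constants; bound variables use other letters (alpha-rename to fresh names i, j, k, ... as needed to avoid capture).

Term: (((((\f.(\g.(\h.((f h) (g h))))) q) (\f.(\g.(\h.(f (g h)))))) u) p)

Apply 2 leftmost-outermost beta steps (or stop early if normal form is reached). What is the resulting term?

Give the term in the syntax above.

Answer: (((\h.((q h) ((\f.(\g.(\h.(f (g h))))) h))) u) p)

Derivation:
Step 0: (((((\f.(\g.(\h.((f h) (g h))))) q) (\f.(\g.(\h.(f (g h)))))) u) p)
Step 1: ((((\g.(\h.((q h) (g h)))) (\f.(\g.(\h.(f (g h)))))) u) p)
Step 2: (((\h.((q h) ((\f.(\g.(\h.(f (g h))))) h))) u) p)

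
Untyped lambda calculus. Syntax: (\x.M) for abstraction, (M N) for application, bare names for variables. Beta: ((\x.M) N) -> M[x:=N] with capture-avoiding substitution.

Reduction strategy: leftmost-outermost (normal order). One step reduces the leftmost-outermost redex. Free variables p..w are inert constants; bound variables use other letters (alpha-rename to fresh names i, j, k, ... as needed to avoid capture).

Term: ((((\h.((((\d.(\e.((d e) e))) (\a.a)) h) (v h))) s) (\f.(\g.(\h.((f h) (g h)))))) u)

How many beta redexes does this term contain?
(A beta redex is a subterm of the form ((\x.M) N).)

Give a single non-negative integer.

Answer: 2

Derivation:
Term: ((((\h.((((\d.(\e.((d e) e))) (\a.a)) h) (v h))) s) (\f.(\g.(\h.((f h) (g h)))))) u)
  Redex: ((\h.((((\d.(\e.((d e) e))) (\a.a)) h) (v h))) s)
  Redex: ((\d.(\e.((d e) e))) (\a.a))
Total redexes: 2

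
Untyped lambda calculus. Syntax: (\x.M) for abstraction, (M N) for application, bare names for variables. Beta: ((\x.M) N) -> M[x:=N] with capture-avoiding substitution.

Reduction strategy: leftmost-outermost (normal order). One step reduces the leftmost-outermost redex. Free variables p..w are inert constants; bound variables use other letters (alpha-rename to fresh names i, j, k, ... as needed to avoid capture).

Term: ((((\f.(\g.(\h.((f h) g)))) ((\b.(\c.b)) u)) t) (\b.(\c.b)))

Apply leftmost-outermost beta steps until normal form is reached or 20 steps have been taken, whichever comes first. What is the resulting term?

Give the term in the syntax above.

Answer: (u t)

Derivation:
Step 0: ((((\f.(\g.(\h.((f h) g)))) ((\b.(\c.b)) u)) t) (\b.(\c.b)))
Step 1: (((\g.(\h.((((\b.(\c.b)) u) h) g))) t) (\b.(\c.b)))
Step 2: ((\h.((((\b.(\c.b)) u) h) t)) (\b.(\c.b)))
Step 3: ((((\b.(\c.b)) u) (\b.(\c.b))) t)
Step 4: (((\c.u) (\b.(\c.b))) t)
Step 5: (u t)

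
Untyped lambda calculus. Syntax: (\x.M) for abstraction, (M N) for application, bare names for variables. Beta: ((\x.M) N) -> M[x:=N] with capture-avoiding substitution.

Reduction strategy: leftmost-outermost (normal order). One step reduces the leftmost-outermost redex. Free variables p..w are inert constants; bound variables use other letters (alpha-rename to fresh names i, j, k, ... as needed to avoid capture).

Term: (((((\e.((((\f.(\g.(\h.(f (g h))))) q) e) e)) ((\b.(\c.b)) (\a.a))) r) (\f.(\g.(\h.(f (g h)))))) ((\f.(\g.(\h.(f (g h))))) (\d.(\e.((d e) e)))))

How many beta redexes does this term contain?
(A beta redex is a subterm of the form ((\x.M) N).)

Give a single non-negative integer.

Term: (((((\e.((((\f.(\g.(\h.(f (g h))))) q) e) e)) ((\b.(\c.b)) (\a.a))) r) (\f.(\g.(\h.(f (g h)))))) ((\f.(\g.(\h.(f (g h))))) (\d.(\e.((d e) e)))))
  Redex: ((\e.((((\f.(\g.(\h.(f (g h))))) q) e) e)) ((\b.(\c.b)) (\a.a)))
  Redex: ((\f.(\g.(\h.(f (g h))))) q)
  Redex: ((\b.(\c.b)) (\a.a))
  Redex: ((\f.(\g.(\h.(f (g h))))) (\d.(\e.((d e) e))))
Total redexes: 4

Answer: 4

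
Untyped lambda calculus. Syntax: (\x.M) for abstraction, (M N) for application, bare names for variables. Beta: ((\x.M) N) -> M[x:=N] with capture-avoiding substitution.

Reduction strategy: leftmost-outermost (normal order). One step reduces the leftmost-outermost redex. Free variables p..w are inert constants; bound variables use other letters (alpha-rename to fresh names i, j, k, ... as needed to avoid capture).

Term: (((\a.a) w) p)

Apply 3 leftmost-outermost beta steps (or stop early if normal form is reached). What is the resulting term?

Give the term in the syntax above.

Step 0: (((\a.a) w) p)
Step 1: (w p)
Step 2: (normal form reached)

Answer: (w p)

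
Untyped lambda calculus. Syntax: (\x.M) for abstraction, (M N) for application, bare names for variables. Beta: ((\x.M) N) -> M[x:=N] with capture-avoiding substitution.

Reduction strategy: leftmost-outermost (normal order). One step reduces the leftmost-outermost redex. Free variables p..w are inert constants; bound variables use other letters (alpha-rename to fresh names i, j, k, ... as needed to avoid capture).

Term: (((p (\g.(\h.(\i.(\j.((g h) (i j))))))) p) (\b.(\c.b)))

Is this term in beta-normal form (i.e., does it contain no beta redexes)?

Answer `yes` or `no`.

Term: (((p (\g.(\h.(\i.(\j.((g h) (i j))))))) p) (\b.(\c.b)))
No beta redexes found.

Answer: yes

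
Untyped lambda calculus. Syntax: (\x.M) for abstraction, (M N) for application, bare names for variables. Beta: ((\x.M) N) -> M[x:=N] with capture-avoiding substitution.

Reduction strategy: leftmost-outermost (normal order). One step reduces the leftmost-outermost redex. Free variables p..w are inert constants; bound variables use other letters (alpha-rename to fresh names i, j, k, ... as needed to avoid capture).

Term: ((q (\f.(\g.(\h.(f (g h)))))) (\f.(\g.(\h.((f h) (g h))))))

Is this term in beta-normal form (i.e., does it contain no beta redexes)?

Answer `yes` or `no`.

Answer: yes

Derivation:
Term: ((q (\f.(\g.(\h.(f (g h)))))) (\f.(\g.(\h.((f h) (g h))))))
No beta redexes found.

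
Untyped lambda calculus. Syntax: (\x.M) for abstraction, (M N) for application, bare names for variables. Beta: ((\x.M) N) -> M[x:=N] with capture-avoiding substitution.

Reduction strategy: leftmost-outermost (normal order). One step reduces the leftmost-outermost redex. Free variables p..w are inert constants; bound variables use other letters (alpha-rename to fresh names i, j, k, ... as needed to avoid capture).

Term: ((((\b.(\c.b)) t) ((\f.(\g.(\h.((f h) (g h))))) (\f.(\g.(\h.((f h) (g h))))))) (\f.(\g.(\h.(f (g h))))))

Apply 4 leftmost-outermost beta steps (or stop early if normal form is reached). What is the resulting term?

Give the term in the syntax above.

Step 0: ((((\b.(\c.b)) t) ((\f.(\g.(\h.((f h) (g h))))) (\f.(\g.(\h.((f h) (g h))))))) (\f.(\g.(\h.(f (g h))))))
Step 1: (((\c.t) ((\f.(\g.(\h.((f h) (g h))))) (\f.(\g.(\h.((f h) (g h))))))) (\f.(\g.(\h.(f (g h))))))
Step 2: (t (\f.(\g.(\h.(f (g h))))))
Step 3: (normal form reached)

Answer: (t (\f.(\g.(\h.(f (g h))))))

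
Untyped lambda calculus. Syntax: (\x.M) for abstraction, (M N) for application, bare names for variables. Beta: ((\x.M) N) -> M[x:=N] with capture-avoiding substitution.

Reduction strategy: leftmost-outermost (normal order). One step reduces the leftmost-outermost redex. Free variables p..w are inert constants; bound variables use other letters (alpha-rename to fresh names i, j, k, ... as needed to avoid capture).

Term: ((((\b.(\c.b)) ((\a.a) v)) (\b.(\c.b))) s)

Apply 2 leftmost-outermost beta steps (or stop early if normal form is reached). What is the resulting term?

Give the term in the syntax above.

Step 0: ((((\b.(\c.b)) ((\a.a) v)) (\b.(\c.b))) s)
Step 1: (((\c.((\a.a) v)) (\b.(\c.b))) s)
Step 2: (((\a.a) v) s)

Answer: (((\a.a) v) s)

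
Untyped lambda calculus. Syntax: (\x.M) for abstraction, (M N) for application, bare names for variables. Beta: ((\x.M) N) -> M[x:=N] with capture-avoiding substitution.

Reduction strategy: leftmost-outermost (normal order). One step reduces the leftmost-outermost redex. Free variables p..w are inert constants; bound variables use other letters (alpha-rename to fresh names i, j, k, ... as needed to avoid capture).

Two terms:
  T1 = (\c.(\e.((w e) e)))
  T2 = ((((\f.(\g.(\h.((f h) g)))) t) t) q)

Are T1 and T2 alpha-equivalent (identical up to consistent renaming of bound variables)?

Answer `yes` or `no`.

Answer: no

Derivation:
Term 1: (\c.(\e.((w e) e)))
Term 2: ((((\f.(\g.(\h.((f h) g)))) t) t) q)
Alpha-equivalence: compare structure up to binder renaming.
Result: False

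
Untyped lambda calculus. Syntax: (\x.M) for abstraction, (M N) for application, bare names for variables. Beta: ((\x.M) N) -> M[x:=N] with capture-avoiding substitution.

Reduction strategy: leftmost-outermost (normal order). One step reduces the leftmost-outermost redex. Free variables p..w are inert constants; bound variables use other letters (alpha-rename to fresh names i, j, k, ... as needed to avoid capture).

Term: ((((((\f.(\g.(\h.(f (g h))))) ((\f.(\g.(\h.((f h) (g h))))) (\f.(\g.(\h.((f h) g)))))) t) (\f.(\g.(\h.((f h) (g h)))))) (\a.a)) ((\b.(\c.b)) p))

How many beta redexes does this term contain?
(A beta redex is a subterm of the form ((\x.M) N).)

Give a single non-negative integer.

Answer: 3

Derivation:
Term: ((((((\f.(\g.(\h.(f (g h))))) ((\f.(\g.(\h.((f h) (g h))))) (\f.(\g.(\h.((f h) g)))))) t) (\f.(\g.(\h.((f h) (g h)))))) (\a.a)) ((\b.(\c.b)) p))
  Redex: ((\f.(\g.(\h.(f (g h))))) ((\f.(\g.(\h.((f h) (g h))))) (\f.(\g.(\h.((f h) g))))))
  Redex: ((\f.(\g.(\h.((f h) (g h))))) (\f.(\g.(\h.((f h) g)))))
  Redex: ((\b.(\c.b)) p)
Total redexes: 3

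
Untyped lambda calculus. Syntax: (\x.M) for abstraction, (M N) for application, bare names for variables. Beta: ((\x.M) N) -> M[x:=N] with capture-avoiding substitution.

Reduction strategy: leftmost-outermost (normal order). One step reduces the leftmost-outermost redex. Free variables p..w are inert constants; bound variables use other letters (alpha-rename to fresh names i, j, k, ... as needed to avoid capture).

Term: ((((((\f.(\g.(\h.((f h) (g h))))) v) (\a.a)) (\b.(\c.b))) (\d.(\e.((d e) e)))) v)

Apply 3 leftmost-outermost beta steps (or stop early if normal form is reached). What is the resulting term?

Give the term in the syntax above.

Answer: ((((v (\b.(\c.b))) ((\a.a) (\b.(\c.b)))) (\d.(\e.((d e) e)))) v)

Derivation:
Step 0: ((((((\f.(\g.(\h.((f h) (g h))))) v) (\a.a)) (\b.(\c.b))) (\d.(\e.((d e) e)))) v)
Step 1: (((((\g.(\h.((v h) (g h)))) (\a.a)) (\b.(\c.b))) (\d.(\e.((d e) e)))) v)
Step 2: ((((\h.((v h) ((\a.a) h))) (\b.(\c.b))) (\d.(\e.((d e) e)))) v)
Step 3: ((((v (\b.(\c.b))) ((\a.a) (\b.(\c.b)))) (\d.(\e.((d e) e)))) v)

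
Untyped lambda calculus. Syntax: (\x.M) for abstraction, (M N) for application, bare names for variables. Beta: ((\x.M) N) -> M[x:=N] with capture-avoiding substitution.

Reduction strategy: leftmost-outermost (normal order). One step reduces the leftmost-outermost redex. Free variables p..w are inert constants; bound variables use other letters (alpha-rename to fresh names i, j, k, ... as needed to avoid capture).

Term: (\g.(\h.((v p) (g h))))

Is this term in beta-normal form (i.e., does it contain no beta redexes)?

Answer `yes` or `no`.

Answer: yes

Derivation:
Term: (\g.(\h.((v p) (g h))))
No beta redexes found.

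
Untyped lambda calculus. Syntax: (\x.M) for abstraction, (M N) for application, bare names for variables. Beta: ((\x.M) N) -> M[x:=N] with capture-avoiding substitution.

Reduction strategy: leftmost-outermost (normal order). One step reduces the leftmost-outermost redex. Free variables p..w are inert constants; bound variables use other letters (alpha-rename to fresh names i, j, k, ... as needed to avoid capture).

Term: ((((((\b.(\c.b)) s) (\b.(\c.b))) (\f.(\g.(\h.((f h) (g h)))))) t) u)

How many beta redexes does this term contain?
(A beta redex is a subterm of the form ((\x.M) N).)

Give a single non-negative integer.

Term: ((((((\b.(\c.b)) s) (\b.(\c.b))) (\f.(\g.(\h.((f h) (g h)))))) t) u)
  Redex: ((\b.(\c.b)) s)
Total redexes: 1

Answer: 1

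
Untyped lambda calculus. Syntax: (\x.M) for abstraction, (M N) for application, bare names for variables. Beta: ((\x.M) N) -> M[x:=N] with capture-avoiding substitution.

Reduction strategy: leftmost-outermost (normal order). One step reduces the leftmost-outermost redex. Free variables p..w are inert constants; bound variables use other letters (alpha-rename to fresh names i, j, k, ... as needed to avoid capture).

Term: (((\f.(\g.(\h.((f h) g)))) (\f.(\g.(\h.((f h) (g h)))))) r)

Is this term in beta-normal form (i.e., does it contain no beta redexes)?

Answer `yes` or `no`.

Answer: no

Derivation:
Term: (((\f.(\g.(\h.((f h) g)))) (\f.(\g.(\h.((f h) (g h)))))) r)
Found 1 beta redex(es).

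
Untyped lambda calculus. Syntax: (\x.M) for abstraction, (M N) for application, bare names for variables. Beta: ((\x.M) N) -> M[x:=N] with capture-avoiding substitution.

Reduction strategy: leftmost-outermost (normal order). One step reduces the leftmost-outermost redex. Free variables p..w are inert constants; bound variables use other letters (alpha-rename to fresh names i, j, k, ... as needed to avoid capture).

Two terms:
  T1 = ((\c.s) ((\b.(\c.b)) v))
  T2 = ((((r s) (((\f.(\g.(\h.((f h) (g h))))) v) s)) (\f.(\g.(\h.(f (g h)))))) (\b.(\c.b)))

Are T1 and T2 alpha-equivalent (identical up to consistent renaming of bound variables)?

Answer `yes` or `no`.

Answer: no

Derivation:
Term 1: ((\c.s) ((\b.(\c.b)) v))
Term 2: ((((r s) (((\f.(\g.(\h.((f h) (g h))))) v) s)) (\f.(\g.(\h.(f (g h)))))) (\b.(\c.b)))
Alpha-equivalence: compare structure up to binder renaming.
Result: False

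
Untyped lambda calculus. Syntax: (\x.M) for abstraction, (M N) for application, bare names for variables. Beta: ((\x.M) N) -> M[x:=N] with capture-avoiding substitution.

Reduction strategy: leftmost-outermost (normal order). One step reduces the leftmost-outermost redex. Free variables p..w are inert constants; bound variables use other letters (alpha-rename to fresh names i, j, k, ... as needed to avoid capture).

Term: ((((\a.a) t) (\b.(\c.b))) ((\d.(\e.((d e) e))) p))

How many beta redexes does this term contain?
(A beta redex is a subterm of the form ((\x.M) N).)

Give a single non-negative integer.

Term: ((((\a.a) t) (\b.(\c.b))) ((\d.(\e.((d e) e))) p))
  Redex: ((\a.a) t)
  Redex: ((\d.(\e.((d e) e))) p)
Total redexes: 2

Answer: 2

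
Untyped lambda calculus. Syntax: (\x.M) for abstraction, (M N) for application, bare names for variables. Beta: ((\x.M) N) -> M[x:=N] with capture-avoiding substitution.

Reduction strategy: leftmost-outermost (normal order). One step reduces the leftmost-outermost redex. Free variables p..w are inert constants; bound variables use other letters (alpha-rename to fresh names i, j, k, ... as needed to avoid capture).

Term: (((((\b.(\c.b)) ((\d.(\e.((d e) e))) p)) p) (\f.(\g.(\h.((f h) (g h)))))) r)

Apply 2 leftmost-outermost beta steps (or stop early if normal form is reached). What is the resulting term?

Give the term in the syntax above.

Answer: ((((\d.(\e.((d e) e))) p) (\f.(\g.(\h.((f h) (g h)))))) r)

Derivation:
Step 0: (((((\b.(\c.b)) ((\d.(\e.((d e) e))) p)) p) (\f.(\g.(\h.((f h) (g h)))))) r)
Step 1: ((((\c.((\d.(\e.((d e) e))) p)) p) (\f.(\g.(\h.((f h) (g h)))))) r)
Step 2: ((((\d.(\e.((d e) e))) p) (\f.(\g.(\h.((f h) (g h)))))) r)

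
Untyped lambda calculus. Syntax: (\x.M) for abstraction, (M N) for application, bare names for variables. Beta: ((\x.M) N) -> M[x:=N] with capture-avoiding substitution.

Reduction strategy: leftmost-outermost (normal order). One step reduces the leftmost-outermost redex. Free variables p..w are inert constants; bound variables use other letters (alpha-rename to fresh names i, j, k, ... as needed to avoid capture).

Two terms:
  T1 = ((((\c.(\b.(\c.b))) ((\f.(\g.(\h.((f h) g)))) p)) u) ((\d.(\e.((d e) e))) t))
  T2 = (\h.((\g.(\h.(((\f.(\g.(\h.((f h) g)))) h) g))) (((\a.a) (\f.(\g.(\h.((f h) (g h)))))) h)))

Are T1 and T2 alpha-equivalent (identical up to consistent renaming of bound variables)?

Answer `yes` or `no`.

Term 1: ((((\c.(\b.(\c.b))) ((\f.(\g.(\h.((f h) g)))) p)) u) ((\d.(\e.((d e) e))) t))
Term 2: (\h.((\g.(\h.(((\f.(\g.(\h.((f h) g)))) h) g))) (((\a.a) (\f.(\g.(\h.((f h) (g h)))))) h)))
Alpha-equivalence: compare structure up to binder renaming.
Result: False

Answer: no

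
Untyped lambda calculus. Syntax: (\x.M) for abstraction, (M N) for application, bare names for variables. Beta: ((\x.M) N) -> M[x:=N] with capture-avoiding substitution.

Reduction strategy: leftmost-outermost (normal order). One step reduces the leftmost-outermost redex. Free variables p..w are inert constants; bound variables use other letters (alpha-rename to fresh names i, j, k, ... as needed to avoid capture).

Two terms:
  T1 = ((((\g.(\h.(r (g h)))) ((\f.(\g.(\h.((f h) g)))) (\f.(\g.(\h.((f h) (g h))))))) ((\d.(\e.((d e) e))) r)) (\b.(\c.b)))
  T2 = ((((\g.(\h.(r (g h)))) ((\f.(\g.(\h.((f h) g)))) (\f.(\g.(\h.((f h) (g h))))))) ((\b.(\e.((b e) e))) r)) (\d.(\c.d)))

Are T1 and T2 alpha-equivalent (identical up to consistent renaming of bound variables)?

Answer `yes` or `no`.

Term 1: ((((\g.(\h.(r (g h)))) ((\f.(\g.(\h.((f h) g)))) (\f.(\g.(\h.((f h) (g h))))))) ((\d.(\e.((d e) e))) r)) (\b.(\c.b)))
Term 2: ((((\g.(\h.(r (g h)))) ((\f.(\g.(\h.((f h) g)))) (\f.(\g.(\h.((f h) (g h))))))) ((\b.(\e.((b e) e))) r)) (\d.(\c.d)))
Alpha-equivalence: compare structure up to binder renaming.
Result: True

Answer: yes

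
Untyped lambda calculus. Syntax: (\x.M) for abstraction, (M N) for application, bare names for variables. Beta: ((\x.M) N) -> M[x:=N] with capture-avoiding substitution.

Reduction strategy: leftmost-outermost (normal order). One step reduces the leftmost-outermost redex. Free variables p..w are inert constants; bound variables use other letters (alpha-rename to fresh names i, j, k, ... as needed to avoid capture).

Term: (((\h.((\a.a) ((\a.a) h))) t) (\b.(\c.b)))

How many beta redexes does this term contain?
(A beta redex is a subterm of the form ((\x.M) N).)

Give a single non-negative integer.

Answer: 3

Derivation:
Term: (((\h.((\a.a) ((\a.a) h))) t) (\b.(\c.b)))
  Redex: ((\h.((\a.a) ((\a.a) h))) t)
  Redex: ((\a.a) ((\a.a) h))
  Redex: ((\a.a) h)
Total redexes: 3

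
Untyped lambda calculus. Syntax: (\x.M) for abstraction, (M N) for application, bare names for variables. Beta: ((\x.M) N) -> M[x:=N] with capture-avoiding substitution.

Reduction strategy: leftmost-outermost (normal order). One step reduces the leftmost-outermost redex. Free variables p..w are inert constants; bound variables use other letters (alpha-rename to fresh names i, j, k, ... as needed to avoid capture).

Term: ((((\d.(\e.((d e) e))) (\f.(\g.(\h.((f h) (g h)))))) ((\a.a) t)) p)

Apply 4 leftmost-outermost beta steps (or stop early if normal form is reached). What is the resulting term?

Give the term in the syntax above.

Step 0: ((((\d.(\e.((d e) e))) (\f.(\g.(\h.((f h) (g h)))))) ((\a.a) t)) p)
Step 1: (((\e.(((\f.(\g.(\h.((f h) (g h))))) e) e)) ((\a.a) t)) p)
Step 2: ((((\f.(\g.(\h.((f h) (g h))))) ((\a.a) t)) ((\a.a) t)) p)
Step 3: (((\g.(\h.((((\a.a) t) h) (g h)))) ((\a.a) t)) p)
Step 4: ((\h.((((\a.a) t) h) (((\a.a) t) h))) p)

Answer: ((\h.((((\a.a) t) h) (((\a.a) t) h))) p)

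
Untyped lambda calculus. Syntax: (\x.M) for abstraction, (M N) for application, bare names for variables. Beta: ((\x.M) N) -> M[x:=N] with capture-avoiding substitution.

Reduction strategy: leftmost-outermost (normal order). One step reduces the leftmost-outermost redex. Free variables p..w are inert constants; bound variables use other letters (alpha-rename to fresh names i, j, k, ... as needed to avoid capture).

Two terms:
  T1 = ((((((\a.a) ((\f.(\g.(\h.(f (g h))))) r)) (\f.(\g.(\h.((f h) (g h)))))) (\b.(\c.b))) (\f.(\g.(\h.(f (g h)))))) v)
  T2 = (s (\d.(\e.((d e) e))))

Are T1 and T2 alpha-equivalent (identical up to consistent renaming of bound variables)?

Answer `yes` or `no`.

Answer: no

Derivation:
Term 1: ((((((\a.a) ((\f.(\g.(\h.(f (g h))))) r)) (\f.(\g.(\h.((f h) (g h)))))) (\b.(\c.b))) (\f.(\g.(\h.(f (g h)))))) v)
Term 2: (s (\d.(\e.((d e) e))))
Alpha-equivalence: compare structure up to binder renaming.
Result: False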